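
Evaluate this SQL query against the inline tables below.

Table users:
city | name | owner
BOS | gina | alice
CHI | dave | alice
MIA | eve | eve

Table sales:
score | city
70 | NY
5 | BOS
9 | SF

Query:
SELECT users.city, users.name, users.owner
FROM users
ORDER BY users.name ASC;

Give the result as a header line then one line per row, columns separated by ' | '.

After SELECT (3 rows):
users.city | users.name | users.owner
BOS | gina | alice
CHI | dave | alice
MIA | eve | eve
After ORDER BY (3 rows):
users.city | users.name | users.owner
CHI | dave | alice
MIA | eve | eve
BOS | gina | alice

== RESULT ==
users.city | users.name | users.owner
CHI | dave | alice
MIA | eve | eve
BOS | gina | alice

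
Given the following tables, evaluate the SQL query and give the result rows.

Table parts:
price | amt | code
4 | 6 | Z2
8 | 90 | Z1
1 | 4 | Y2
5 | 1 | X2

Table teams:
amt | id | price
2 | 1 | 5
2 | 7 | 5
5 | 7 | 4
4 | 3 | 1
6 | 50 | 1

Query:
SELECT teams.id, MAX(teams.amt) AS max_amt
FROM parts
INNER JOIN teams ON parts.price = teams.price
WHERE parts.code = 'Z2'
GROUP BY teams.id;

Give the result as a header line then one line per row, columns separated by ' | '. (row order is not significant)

After JOIN teams (5 rows):
parts.price | parts.amt | parts.code | teams.amt | teams.id | teams.price
4 | 6 | Z2 | 5 | 7 | 4
1 | 4 | Y2 | 4 | 3 | 1
1 | 4 | Y2 | 6 | 50 | 1
5 | 1 | X2 | 2 | 1 | 5
5 | 1 | X2 | 2 | 7 | 5
After WHERE (1 rows):
parts.price | parts.amt | parts.code | teams.amt | teams.id | teams.price
4 | 6 | Z2 | 5 | 7 | 4
After GROUP BY (1 rows):
teams.id | max_amt
7 | 5

== RESULT ==
teams.id | max_amt
7 | 5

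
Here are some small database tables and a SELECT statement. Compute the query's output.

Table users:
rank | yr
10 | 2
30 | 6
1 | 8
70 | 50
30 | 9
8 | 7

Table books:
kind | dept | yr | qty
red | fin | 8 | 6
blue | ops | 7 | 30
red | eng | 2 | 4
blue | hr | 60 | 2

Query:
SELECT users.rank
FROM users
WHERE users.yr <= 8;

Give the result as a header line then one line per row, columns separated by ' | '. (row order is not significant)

After WHERE (4 rows):
users.rank | users.yr
10 | 2
30 | 6
1 | 8
8 | 7
After SELECT (4 rows):
users.rank
10
30
1
8

== RESULT ==
users.rank
10
30
1
8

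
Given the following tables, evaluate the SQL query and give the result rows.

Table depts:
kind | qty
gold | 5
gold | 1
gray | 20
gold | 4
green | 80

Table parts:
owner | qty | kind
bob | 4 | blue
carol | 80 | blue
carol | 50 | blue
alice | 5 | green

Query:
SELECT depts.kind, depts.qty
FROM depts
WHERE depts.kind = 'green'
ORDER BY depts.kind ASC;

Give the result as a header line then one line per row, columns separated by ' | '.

After WHERE (1 rows):
depts.kind | depts.qty
green | 80
After SELECT (1 rows):
depts.kind | depts.qty
green | 80
After ORDER BY (1 rows):
depts.kind | depts.qty
green | 80

== RESULT ==
depts.kind | depts.qty
green | 80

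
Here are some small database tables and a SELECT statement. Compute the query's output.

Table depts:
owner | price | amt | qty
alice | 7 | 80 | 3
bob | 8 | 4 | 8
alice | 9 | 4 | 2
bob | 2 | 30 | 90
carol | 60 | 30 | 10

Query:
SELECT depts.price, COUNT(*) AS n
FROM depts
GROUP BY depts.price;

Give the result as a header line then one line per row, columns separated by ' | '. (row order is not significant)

After GROUP BY (5 rows):
depts.price | n
7 | 1
8 | 1
9 | 1
2 | 1
60 | 1

== RESULT ==
depts.price | n
7 | 1
8 | 1
9 | 1
2 | 1
60 | 1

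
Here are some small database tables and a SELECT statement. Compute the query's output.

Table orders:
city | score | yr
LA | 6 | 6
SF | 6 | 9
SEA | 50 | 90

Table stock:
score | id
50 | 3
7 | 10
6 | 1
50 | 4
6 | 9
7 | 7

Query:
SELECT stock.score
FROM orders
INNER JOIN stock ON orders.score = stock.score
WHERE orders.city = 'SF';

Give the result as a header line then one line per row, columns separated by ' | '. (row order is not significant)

== RESULT ==
stock.score
6
6

Derivation:
After JOIN stock (6 rows):
orders.city | orders.score | orders.yr | stock.score | stock.id
LA | 6 | 6 | 6 | 1
LA | 6 | 6 | 6 | 9
SF | 6 | 9 | 6 | 1
SF | 6 | 9 | 6 | 9
SEA | 50 | 90 | 50 | 3
SEA | 50 | 90 | 50 | 4
After WHERE (2 rows):
orders.city | orders.score | orders.yr | stock.score | stock.id
SF | 6 | 9 | 6 | 1
SF | 6 | 9 | 6 | 9
After SELECT (2 rows):
stock.score
6
6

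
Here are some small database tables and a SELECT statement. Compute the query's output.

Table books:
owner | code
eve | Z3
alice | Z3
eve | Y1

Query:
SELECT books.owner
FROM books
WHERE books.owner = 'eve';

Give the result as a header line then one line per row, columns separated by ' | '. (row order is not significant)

== RESULT ==
books.owner
eve
eve

Derivation:
After WHERE (2 rows):
books.owner | books.code
eve | Z3
eve | Y1
After SELECT (2 rows):
books.owner
eve
eve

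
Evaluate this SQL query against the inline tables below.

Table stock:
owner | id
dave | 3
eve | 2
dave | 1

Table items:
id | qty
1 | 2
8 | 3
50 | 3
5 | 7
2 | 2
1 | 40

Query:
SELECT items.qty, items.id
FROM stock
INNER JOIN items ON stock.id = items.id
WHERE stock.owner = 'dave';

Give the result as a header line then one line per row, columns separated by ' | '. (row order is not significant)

After JOIN items (3 rows):
stock.owner | stock.id | items.id | items.qty
eve | 2 | 2 | 2
dave | 1 | 1 | 2
dave | 1 | 1 | 40
After WHERE (2 rows):
stock.owner | stock.id | items.id | items.qty
dave | 1 | 1 | 2
dave | 1 | 1 | 40
After SELECT (2 rows):
items.qty | items.id
2 | 1
40 | 1

== RESULT ==
items.qty | items.id
2 | 1
40 | 1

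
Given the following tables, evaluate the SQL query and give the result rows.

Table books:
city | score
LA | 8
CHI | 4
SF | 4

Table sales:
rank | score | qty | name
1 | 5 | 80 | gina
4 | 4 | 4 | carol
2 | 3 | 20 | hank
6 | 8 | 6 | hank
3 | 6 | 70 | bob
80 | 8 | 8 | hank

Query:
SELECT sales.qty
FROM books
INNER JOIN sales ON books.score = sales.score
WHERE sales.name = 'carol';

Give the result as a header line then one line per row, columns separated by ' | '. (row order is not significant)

After JOIN sales (4 rows):
books.city | books.score | sales.rank | sales.score | sales.qty | sales.name
LA | 8 | 6 | 8 | 6 | hank
LA | 8 | 80 | 8 | 8 | hank
CHI | 4 | 4 | 4 | 4 | carol
SF | 4 | 4 | 4 | 4 | carol
After WHERE (2 rows):
books.city | books.score | sales.rank | sales.score | sales.qty | sales.name
CHI | 4 | 4 | 4 | 4 | carol
SF | 4 | 4 | 4 | 4 | carol
After SELECT (2 rows):
sales.qty
4
4

== RESULT ==
sales.qty
4
4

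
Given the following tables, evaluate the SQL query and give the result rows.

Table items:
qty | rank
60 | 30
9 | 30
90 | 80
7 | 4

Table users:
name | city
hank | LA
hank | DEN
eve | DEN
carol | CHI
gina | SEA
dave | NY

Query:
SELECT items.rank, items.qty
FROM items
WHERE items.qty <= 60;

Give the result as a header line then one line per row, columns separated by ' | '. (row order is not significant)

After WHERE (3 rows):
items.qty | items.rank
60 | 30
9 | 30
7 | 4
After SELECT (3 rows):
items.rank | items.qty
30 | 60
30 | 9
4 | 7

== RESULT ==
items.rank | items.qty
30 | 60
30 | 9
4 | 7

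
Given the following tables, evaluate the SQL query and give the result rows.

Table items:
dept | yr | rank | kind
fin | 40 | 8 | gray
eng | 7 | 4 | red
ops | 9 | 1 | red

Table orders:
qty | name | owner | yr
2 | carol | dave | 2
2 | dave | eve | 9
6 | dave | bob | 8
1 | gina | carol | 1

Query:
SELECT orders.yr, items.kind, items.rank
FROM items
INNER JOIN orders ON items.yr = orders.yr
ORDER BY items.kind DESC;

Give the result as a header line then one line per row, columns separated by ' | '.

After JOIN orders (1 rows):
items.dept | items.yr | items.rank | items.kind | orders.qty | orders.name | orders.owner | orders.yr
ops | 9 | 1 | red | 2 | dave | eve | 9
After SELECT (1 rows):
orders.yr | items.kind | items.rank
9 | red | 1
After ORDER BY (1 rows):
orders.yr | items.kind | items.rank
9 | red | 1

== RESULT ==
orders.yr | items.kind | items.rank
9 | red | 1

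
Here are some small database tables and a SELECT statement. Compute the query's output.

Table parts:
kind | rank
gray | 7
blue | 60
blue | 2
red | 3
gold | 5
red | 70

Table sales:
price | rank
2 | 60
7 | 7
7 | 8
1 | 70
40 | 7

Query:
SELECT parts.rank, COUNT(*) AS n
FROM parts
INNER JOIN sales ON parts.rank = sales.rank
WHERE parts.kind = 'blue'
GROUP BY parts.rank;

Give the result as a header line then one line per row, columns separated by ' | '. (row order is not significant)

After JOIN sales (4 rows):
parts.kind | parts.rank | sales.price | sales.rank
gray | 7 | 7 | 7
gray | 7 | 40 | 7
blue | 60 | 2 | 60
red | 70 | 1 | 70
After WHERE (1 rows):
parts.kind | parts.rank | sales.price | sales.rank
blue | 60 | 2 | 60
After GROUP BY (1 rows):
parts.rank | n
60 | 1

== RESULT ==
parts.rank | n
60 | 1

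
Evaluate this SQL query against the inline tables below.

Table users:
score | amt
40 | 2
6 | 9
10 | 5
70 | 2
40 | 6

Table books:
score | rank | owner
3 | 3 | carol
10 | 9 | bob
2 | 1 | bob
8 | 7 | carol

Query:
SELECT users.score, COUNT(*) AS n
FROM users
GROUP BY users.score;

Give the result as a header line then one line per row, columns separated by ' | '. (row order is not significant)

After GROUP BY (4 rows):
users.score | n
40 | 2
6 | 1
10 | 1
70 | 1

== RESULT ==
users.score | n
40 | 2
6 | 1
10 | 1
70 | 1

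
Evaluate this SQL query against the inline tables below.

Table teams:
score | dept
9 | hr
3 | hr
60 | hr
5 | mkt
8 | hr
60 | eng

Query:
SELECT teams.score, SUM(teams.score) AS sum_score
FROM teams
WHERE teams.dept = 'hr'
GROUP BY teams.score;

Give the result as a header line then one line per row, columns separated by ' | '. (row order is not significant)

After WHERE (4 rows):
teams.score | teams.dept
9 | hr
3 | hr
60 | hr
8 | hr
After GROUP BY (4 rows):
teams.score | sum_score
9 | 9
3 | 3
60 | 60
8 | 8

== RESULT ==
teams.score | sum_score
9 | 9
3 | 3
60 | 60
8 | 8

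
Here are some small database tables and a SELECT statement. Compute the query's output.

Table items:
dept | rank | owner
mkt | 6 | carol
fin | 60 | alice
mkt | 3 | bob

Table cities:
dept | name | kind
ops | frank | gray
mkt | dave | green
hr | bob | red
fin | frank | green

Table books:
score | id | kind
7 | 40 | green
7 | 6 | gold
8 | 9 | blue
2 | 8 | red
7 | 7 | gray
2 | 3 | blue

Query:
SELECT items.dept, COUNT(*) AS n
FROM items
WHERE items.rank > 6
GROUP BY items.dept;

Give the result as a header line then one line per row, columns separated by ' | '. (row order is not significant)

After WHERE (1 rows):
items.dept | items.rank | items.owner
fin | 60 | alice
After GROUP BY (1 rows):
items.dept | n
fin | 1

== RESULT ==
items.dept | n
fin | 1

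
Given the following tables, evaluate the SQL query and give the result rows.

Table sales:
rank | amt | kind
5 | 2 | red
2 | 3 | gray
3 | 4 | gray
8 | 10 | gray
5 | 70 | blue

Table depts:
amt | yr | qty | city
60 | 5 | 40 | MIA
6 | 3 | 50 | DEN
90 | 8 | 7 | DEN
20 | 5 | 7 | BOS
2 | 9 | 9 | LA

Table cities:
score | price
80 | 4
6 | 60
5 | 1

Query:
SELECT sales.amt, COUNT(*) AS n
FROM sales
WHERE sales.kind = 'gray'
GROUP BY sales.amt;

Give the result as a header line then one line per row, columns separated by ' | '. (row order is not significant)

After WHERE (3 rows):
sales.rank | sales.amt | sales.kind
2 | 3 | gray
3 | 4 | gray
8 | 10 | gray
After GROUP BY (3 rows):
sales.amt | n
3 | 1
4 | 1
10 | 1

== RESULT ==
sales.amt | n
3 | 1
4 | 1
10 | 1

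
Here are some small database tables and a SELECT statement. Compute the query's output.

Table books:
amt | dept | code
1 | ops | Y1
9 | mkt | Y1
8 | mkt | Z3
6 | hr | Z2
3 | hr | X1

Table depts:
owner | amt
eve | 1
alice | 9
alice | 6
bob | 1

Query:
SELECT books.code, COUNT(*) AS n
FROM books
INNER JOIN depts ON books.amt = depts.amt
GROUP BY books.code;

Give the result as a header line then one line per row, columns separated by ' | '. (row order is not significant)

After JOIN depts (4 rows):
books.amt | books.dept | books.code | depts.owner | depts.amt
1 | ops | Y1 | eve | 1
1 | ops | Y1 | bob | 1
9 | mkt | Y1 | alice | 9
6 | hr | Z2 | alice | 6
After GROUP BY (2 rows):
books.code | n
Y1 | 3
Z2 | 1

== RESULT ==
books.code | n
Y1 | 3
Z2 | 1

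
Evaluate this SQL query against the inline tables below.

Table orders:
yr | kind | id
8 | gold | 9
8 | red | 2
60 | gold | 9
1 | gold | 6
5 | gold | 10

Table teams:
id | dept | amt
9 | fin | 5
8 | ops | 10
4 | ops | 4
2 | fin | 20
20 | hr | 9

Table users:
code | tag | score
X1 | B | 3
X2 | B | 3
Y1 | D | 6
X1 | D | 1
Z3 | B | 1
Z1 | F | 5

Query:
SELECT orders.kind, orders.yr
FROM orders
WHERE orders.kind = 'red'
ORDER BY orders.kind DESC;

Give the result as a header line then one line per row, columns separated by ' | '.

== RESULT ==
orders.kind | orders.yr
red | 8

Derivation:
After WHERE (1 rows):
orders.yr | orders.kind | orders.id
8 | red | 2
After SELECT (1 rows):
orders.kind | orders.yr
red | 8
After ORDER BY (1 rows):
orders.kind | orders.yr
red | 8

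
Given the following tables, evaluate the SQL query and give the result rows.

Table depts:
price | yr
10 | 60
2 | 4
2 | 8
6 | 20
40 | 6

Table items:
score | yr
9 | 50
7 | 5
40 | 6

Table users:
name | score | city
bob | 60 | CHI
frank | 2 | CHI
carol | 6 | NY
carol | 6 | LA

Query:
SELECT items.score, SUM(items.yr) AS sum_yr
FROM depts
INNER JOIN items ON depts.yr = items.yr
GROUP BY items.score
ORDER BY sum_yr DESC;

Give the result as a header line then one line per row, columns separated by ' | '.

After JOIN items (1 rows):
depts.price | depts.yr | items.score | items.yr
40 | 6 | 40 | 6
After GROUP BY (1 rows):
items.score | sum_yr
40 | 6
After ORDER BY (1 rows):
items.score | sum_yr
40 | 6

== RESULT ==
items.score | sum_yr
40 | 6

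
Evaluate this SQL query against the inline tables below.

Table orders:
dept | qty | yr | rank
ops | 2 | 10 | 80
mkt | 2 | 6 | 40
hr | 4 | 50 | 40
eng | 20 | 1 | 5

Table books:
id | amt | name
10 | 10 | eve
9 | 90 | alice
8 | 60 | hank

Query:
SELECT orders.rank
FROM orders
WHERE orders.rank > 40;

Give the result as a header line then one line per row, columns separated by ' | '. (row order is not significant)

== RESULT ==
orders.rank
80

Derivation:
After WHERE (1 rows):
orders.dept | orders.qty | orders.yr | orders.rank
ops | 2 | 10 | 80
After SELECT (1 rows):
orders.rank
80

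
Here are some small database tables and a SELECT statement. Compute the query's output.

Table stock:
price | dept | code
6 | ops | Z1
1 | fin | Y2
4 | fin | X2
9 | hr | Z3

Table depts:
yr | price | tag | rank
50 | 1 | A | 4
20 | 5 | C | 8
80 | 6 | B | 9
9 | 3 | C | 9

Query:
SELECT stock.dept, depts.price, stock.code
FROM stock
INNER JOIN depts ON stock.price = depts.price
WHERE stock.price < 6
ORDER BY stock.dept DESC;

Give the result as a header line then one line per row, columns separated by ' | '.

After JOIN depts (2 rows):
stock.price | stock.dept | stock.code | depts.yr | depts.price | depts.tag | depts.rank
6 | ops | Z1 | 80 | 6 | B | 9
1 | fin | Y2 | 50 | 1 | A | 4
After WHERE (1 rows):
stock.price | stock.dept | stock.code | depts.yr | depts.price | depts.tag | depts.rank
1 | fin | Y2 | 50 | 1 | A | 4
After SELECT (1 rows):
stock.dept | depts.price | stock.code
fin | 1 | Y2
After ORDER BY (1 rows):
stock.dept | depts.price | stock.code
fin | 1 | Y2

== RESULT ==
stock.dept | depts.price | stock.code
fin | 1 | Y2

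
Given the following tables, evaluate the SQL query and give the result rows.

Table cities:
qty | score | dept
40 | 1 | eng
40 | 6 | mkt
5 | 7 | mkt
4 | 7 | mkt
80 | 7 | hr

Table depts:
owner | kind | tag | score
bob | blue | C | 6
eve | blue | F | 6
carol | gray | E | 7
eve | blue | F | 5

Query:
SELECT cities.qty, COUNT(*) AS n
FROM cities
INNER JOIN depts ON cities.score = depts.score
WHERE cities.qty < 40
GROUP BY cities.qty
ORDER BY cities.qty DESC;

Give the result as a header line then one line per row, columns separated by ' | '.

After JOIN depts (5 rows):
cities.qty | cities.score | cities.dept | depts.owner | depts.kind | depts.tag | depts.score
40 | 6 | mkt | bob | blue | C | 6
40 | 6 | mkt | eve | blue | F | 6
5 | 7 | mkt | carol | gray | E | 7
4 | 7 | mkt | carol | gray | E | 7
80 | 7 | hr | carol | gray | E | 7
After WHERE (2 rows):
cities.qty | cities.score | cities.dept | depts.owner | depts.kind | depts.tag | depts.score
5 | 7 | mkt | carol | gray | E | 7
4 | 7 | mkt | carol | gray | E | 7
After GROUP BY (2 rows):
cities.qty | n
5 | 1
4 | 1
After ORDER BY (2 rows):
cities.qty | n
5 | 1
4 | 1

== RESULT ==
cities.qty | n
5 | 1
4 | 1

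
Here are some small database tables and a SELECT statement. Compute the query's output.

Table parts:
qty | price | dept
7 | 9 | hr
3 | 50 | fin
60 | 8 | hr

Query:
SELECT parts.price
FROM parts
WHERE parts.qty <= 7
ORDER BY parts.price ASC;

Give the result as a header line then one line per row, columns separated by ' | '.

== RESULT ==
parts.price
9
50

Derivation:
After WHERE (2 rows):
parts.qty | parts.price | parts.dept
7 | 9 | hr
3 | 50 | fin
After SELECT (2 rows):
parts.price
9
50
After ORDER BY (2 rows):
parts.price
9
50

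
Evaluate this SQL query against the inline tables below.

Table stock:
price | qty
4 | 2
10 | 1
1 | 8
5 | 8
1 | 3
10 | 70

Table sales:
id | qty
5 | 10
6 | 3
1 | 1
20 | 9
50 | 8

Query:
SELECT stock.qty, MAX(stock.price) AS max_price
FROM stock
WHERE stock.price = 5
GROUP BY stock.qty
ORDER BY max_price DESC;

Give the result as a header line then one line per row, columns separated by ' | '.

After WHERE (1 rows):
stock.price | stock.qty
5 | 8
After GROUP BY (1 rows):
stock.qty | max_price
8 | 5
After ORDER BY (1 rows):
stock.qty | max_price
8 | 5

== RESULT ==
stock.qty | max_price
8 | 5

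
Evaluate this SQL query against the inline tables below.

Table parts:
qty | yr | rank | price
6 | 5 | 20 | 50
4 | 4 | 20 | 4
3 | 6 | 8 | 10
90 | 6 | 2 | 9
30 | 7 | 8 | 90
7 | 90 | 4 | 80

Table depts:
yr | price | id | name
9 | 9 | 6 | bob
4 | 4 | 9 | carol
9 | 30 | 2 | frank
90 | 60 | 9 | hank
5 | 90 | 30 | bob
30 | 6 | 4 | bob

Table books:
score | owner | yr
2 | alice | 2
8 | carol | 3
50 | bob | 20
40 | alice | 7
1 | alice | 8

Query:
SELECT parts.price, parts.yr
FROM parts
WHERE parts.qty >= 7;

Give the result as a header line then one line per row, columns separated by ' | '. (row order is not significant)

== RESULT ==
parts.price | parts.yr
9 | 6
90 | 7
80 | 90

Derivation:
After WHERE (3 rows):
parts.qty | parts.yr | parts.rank | parts.price
90 | 6 | 2 | 9
30 | 7 | 8 | 90
7 | 90 | 4 | 80
After SELECT (3 rows):
parts.price | parts.yr
9 | 6
90 | 7
80 | 90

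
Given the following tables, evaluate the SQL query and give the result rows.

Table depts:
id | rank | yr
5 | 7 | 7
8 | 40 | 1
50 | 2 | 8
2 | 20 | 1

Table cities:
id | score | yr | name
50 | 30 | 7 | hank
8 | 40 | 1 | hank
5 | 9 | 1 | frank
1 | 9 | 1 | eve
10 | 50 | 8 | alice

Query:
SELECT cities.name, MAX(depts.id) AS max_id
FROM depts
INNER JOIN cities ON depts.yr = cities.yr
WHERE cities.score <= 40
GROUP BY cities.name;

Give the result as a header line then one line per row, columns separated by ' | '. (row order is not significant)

== RESULT ==
cities.name | max_id
hank | 8
frank | 8
eve | 8

Derivation:
After JOIN cities (8 rows):
depts.id | depts.rank | depts.yr | cities.id | cities.score | cities.yr | cities.name
5 | 7 | 7 | 50 | 30 | 7 | hank
8 | 40 | 1 | 8 | 40 | 1 | hank
8 | 40 | 1 | 5 | 9 | 1 | frank
8 | 40 | 1 | 1 | 9 | 1 | eve
50 | 2 | 8 | 10 | 50 | 8 | alice
2 | 20 | 1 | 8 | 40 | 1 | hank
2 | 20 | 1 | 5 | 9 | 1 | frank
2 | 20 | 1 | 1 | 9 | 1 | eve
After WHERE (7 rows):
depts.id | depts.rank | depts.yr | cities.id | cities.score | cities.yr | cities.name
5 | 7 | 7 | 50 | 30 | 7 | hank
8 | 40 | 1 | 8 | 40 | 1 | hank
8 | 40 | 1 | 5 | 9 | 1 | frank
8 | 40 | 1 | 1 | 9 | 1 | eve
2 | 20 | 1 | 8 | 40 | 1 | hank
2 | 20 | 1 | 5 | 9 | 1 | frank
2 | 20 | 1 | 1 | 9 | 1 | eve
After GROUP BY (3 rows):
cities.name | max_id
hank | 8
frank | 8
eve | 8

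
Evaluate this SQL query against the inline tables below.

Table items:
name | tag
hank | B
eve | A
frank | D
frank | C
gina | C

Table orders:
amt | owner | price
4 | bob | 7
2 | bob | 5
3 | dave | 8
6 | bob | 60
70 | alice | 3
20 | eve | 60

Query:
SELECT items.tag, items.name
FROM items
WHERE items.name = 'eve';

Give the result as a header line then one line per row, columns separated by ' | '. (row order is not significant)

== RESULT ==
items.tag | items.name
A | eve

Derivation:
After WHERE (1 rows):
items.name | items.tag
eve | A
After SELECT (1 rows):
items.tag | items.name
A | eve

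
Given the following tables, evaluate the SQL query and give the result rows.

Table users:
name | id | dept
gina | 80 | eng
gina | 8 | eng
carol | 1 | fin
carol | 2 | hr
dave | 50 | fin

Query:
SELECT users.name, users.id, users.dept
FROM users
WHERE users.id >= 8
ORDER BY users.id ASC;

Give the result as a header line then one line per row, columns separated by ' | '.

== RESULT ==
users.name | users.id | users.dept
gina | 8 | eng
dave | 50 | fin
gina | 80 | eng

Derivation:
After WHERE (3 rows):
users.name | users.id | users.dept
gina | 80 | eng
gina | 8 | eng
dave | 50 | fin
After SELECT (3 rows):
users.name | users.id | users.dept
gina | 80 | eng
gina | 8 | eng
dave | 50 | fin
After ORDER BY (3 rows):
users.name | users.id | users.dept
gina | 8 | eng
dave | 50 | fin
gina | 80 | eng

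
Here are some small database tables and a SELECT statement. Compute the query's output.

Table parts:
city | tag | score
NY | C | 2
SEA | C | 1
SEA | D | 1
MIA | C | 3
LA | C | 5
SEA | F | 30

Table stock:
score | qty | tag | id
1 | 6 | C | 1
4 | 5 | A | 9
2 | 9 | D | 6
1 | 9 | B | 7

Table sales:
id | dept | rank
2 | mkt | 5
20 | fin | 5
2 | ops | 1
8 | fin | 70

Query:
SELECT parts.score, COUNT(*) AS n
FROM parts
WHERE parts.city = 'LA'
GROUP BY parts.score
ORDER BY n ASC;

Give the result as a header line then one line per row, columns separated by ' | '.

After WHERE (1 rows):
parts.city | parts.tag | parts.score
LA | C | 5
After GROUP BY (1 rows):
parts.score | n
5 | 1
After ORDER BY (1 rows):
parts.score | n
5 | 1

== RESULT ==
parts.score | n
5 | 1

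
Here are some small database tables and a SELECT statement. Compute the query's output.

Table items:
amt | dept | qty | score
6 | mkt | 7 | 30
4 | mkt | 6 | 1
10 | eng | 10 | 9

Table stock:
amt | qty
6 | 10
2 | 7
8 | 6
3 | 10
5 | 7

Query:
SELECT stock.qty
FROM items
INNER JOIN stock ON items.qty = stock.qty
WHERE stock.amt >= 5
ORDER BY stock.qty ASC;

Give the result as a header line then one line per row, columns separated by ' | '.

After JOIN stock (5 rows):
items.amt | items.dept | items.qty | items.score | stock.amt | stock.qty
6 | mkt | 7 | 30 | 2 | 7
6 | mkt | 7 | 30 | 5 | 7
4 | mkt | 6 | 1 | 8 | 6
10 | eng | 10 | 9 | 6 | 10
10 | eng | 10 | 9 | 3 | 10
After WHERE (3 rows):
items.amt | items.dept | items.qty | items.score | stock.amt | stock.qty
6 | mkt | 7 | 30 | 5 | 7
4 | mkt | 6 | 1 | 8 | 6
10 | eng | 10 | 9 | 6 | 10
After SELECT (3 rows):
stock.qty
7
6
10
After ORDER BY (3 rows):
stock.qty
6
7
10

== RESULT ==
stock.qty
6
7
10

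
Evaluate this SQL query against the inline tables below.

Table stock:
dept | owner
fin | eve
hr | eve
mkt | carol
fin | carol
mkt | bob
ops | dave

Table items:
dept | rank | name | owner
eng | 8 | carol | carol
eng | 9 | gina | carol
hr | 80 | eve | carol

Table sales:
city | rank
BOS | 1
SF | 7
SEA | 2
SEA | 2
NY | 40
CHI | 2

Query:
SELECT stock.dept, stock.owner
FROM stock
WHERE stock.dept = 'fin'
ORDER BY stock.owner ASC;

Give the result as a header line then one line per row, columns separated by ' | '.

After WHERE (2 rows):
stock.dept | stock.owner
fin | eve
fin | carol
After SELECT (2 rows):
stock.dept | stock.owner
fin | eve
fin | carol
After ORDER BY (2 rows):
stock.dept | stock.owner
fin | carol
fin | eve

== RESULT ==
stock.dept | stock.owner
fin | carol
fin | eve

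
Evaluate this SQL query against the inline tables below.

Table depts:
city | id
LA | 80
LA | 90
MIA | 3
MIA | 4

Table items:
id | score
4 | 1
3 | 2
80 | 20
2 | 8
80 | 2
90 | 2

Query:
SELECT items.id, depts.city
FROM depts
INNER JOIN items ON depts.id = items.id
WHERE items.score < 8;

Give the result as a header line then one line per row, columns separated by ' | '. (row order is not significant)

== RESULT ==
items.id | depts.city
80 | LA
90 | LA
3 | MIA
4 | MIA

Derivation:
After JOIN items (5 rows):
depts.city | depts.id | items.id | items.score
LA | 80 | 80 | 20
LA | 80 | 80 | 2
LA | 90 | 90 | 2
MIA | 3 | 3 | 2
MIA | 4 | 4 | 1
After WHERE (4 rows):
depts.city | depts.id | items.id | items.score
LA | 80 | 80 | 2
LA | 90 | 90 | 2
MIA | 3 | 3 | 2
MIA | 4 | 4 | 1
After SELECT (4 rows):
items.id | depts.city
80 | LA
90 | LA
3 | MIA
4 | MIA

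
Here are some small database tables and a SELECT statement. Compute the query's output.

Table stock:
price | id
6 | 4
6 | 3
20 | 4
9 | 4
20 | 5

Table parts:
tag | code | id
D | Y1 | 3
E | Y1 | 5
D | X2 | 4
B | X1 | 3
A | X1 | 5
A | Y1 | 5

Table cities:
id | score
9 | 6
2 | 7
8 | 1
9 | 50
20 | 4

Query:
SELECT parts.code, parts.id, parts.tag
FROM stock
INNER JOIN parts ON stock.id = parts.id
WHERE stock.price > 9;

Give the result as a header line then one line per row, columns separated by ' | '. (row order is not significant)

After JOIN parts (8 rows):
stock.price | stock.id | parts.tag | parts.code | parts.id
6 | 4 | D | X2 | 4
6 | 3 | D | Y1 | 3
6 | 3 | B | X1 | 3
20 | 4 | D | X2 | 4
9 | 4 | D | X2 | 4
20 | 5 | E | Y1 | 5
20 | 5 | A | X1 | 5
20 | 5 | A | Y1 | 5
After WHERE (4 rows):
stock.price | stock.id | parts.tag | parts.code | parts.id
20 | 4 | D | X2 | 4
20 | 5 | E | Y1 | 5
20 | 5 | A | X1 | 5
20 | 5 | A | Y1 | 5
After SELECT (4 rows):
parts.code | parts.id | parts.tag
X2 | 4 | D
Y1 | 5 | E
X1 | 5 | A
Y1 | 5 | A

== RESULT ==
parts.code | parts.id | parts.tag
X2 | 4 | D
Y1 | 5 | E
X1 | 5 | A
Y1 | 5 | A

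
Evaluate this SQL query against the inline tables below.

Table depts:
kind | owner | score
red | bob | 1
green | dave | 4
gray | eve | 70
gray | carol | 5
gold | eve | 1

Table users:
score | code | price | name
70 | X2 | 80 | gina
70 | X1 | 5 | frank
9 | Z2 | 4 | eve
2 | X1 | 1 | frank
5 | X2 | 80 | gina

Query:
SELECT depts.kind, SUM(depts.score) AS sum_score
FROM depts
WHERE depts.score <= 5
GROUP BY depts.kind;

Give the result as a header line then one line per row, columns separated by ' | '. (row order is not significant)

After WHERE (4 rows):
depts.kind | depts.owner | depts.score
red | bob | 1
green | dave | 4
gray | carol | 5
gold | eve | 1
After GROUP BY (4 rows):
depts.kind | sum_score
red | 1
green | 4
gray | 5
gold | 1

== RESULT ==
depts.kind | sum_score
red | 1
green | 4
gray | 5
gold | 1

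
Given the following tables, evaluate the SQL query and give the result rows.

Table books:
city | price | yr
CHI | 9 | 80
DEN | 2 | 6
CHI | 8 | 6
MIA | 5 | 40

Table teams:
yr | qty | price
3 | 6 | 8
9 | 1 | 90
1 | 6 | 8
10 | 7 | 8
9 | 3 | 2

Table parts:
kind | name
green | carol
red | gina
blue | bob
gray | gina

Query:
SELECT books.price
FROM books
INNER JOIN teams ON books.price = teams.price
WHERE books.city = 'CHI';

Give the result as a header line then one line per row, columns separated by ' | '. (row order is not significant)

After JOIN teams (4 rows):
books.city | books.price | books.yr | teams.yr | teams.qty | teams.price
DEN | 2 | 6 | 9 | 3 | 2
CHI | 8 | 6 | 3 | 6 | 8
CHI | 8 | 6 | 1 | 6 | 8
CHI | 8 | 6 | 10 | 7 | 8
After WHERE (3 rows):
books.city | books.price | books.yr | teams.yr | teams.qty | teams.price
CHI | 8 | 6 | 3 | 6 | 8
CHI | 8 | 6 | 1 | 6 | 8
CHI | 8 | 6 | 10 | 7 | 8
After SELECT (3 rows):
books.price
8
8
8

== RESULT ==
books.price
8
8
8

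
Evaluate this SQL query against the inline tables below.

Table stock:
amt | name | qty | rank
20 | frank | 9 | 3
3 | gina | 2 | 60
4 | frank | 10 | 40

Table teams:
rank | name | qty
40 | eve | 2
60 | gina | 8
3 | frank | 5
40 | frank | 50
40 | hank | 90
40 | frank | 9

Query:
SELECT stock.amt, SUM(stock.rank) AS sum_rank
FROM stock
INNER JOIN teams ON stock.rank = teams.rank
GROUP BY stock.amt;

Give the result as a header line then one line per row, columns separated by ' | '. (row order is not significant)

== RESULT ==
stock.amt | sum_rank
20 | 3
3 | 60
4 | 160

Derivation:
After JOIN teams (6 rows):
stock.amt | stock.name | stock.qty | stock.rank | teams.rank | teams.name | teams.qty
20 | frank | 9 | 3 | 3 | frank | 5
3 | gina | 2 | 60 | 60 | gina | 8
4 | frank | 10 | 40 | 40 | eve | 2
4 | frank | 10 | 40 | 40 | frank | 50
4 | frank | 10 | 40 | 40 | hank | 90
4 | frank | 10 | 40 | 40 | frank | 9
After GROUP BY (3 rows):
stock.amt | sum_rank
20 | 3
3 | 60
4 | 160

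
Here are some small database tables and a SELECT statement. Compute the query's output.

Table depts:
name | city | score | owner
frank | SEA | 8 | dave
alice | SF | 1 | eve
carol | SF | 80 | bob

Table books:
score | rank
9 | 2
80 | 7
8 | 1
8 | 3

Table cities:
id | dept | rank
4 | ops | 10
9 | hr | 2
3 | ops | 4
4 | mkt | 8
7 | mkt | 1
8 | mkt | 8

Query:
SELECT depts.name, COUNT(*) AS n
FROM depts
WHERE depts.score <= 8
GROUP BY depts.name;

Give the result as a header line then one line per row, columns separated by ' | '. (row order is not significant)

After WHERE (2 rows):
depts.name | depts.city | depts.score | depts.owner
frank | SEA | 8 | dave
alice | SF | 1 | eve
After GROUP BY (2 rows):
depts.name | n
frank | 1
alice | 1

== RESULT ==
depts.name | n
frank | 1
alice | 1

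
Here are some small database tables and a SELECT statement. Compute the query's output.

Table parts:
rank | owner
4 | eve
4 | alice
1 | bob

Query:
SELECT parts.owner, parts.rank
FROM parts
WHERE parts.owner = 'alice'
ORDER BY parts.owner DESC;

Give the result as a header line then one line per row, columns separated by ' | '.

After WHERE (1 rows):
parts.rank | parts.owner
4 | alice
After SELECT (1 rows):
parts.owner | parts.rank
alice | 4
After ORDER BY (1 rows):
parts.owner | parts.rank
alice | 4

== RESULT ==
parts.owner | parts.rank
alice | 4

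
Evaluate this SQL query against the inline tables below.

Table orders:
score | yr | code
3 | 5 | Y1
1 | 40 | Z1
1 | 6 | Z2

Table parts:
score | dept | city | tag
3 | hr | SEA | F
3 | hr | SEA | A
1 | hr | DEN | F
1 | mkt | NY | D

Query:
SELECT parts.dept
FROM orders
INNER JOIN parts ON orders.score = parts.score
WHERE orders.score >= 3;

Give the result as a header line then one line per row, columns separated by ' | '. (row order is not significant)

After JOIN parts (6 rows):
orders.score | orders.yr | orders.code | parts.score | parts.dept | parts.city | parts.tag
3 | 5 | Y1 | 3 | hr | SEA | F
3 | 5 | Y1 | 3 | hr | SEA | A
1 | 40 | Z1 | 1 | hr | DEN | F
1 | 40 | Z1 | 1 | mkt | NY | D
1 | 6 | Z2 | 1 | hr | DEN | F
1 | 6 | Z2 | 1 | mkt | NY | D
After WHERE (2 rows):
orders.score | orders.yr | orders.code | parts.score | parts.dept | parts.city | parts.tag
3 | 5 | Y1 | 3 | hr | SEA | F
3 | 5 | Y1 | 3 | hr | SEA | A
After SELECT (2 rows):
parts.dept
hr
hr

== RESULT ==
parts.dept
hr
hr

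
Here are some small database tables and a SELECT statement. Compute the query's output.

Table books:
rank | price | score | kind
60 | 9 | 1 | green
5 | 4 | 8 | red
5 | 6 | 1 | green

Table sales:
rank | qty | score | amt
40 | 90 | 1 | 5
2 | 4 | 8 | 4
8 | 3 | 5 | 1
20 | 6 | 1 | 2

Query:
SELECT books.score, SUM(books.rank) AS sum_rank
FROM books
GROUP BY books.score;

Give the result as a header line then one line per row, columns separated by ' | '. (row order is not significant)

== RESULT ==
books.score | sum_rank
1 | 65
8 | 5

Derivation:
After GROUP BY (2 rows):
books.score | sum_rank
1 | 65
8 | 5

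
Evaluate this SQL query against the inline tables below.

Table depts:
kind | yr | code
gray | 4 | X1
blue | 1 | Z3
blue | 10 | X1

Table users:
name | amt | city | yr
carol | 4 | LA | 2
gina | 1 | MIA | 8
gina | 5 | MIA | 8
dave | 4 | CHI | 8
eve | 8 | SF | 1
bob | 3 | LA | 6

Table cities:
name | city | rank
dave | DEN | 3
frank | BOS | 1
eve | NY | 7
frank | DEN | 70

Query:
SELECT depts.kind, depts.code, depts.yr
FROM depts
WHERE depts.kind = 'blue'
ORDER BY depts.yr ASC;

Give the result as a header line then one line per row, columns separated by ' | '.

== RESULT ==
depts.kind | depts.code | depts.yr
blue | Z3 | 1
blue | X1 | 10

Derivation:
After WHERE (2 rows):
depts.kind | depts.yr | depts.code
blue | 1 | Z3
blue | 10 | X1
After SELECT (2 rows):
depts.kind | depts.code | depts.yr
blue | Z3 | 1
blue | X1 | 10
After ORDER BY (2 rows):
depts.kind | depts.code | depts.yr
blue | Z3 | 1
blue | X1 | 10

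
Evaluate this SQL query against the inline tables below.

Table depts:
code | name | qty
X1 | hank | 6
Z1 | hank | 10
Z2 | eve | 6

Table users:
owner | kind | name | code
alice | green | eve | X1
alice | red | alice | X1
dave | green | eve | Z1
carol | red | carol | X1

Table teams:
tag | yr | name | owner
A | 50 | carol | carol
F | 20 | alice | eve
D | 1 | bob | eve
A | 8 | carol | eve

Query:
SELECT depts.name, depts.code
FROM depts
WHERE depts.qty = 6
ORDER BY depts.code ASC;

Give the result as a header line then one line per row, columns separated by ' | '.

After WHERE (2 rows):
depts.code | depts.name | depts.qty
X1 | hank | 6
Z2 | eve | 6
After SELECT (2 rows):
depts.name | depts.code
hank | X1
eve | Z2
After ORDER BY (2 rows):
depts.name | depts.code
hank | X1
eve | Z2

== RESULT ==
depts.name | depts.code
hank | X1
eve | Z2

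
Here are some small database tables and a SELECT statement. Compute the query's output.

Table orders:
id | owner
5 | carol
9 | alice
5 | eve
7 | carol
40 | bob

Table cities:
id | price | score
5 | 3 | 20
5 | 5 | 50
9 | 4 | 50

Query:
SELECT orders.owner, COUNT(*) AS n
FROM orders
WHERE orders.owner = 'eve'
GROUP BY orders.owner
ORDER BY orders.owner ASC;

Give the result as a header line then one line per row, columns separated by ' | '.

== RESULT ==
orders.owner | n
eve | 1

Derivation:
After WHERE (1 rows):
orders.id | orders.owner
5 | eve
After GROUP BY (1 rows):
orders.owner | n
eve | 1
After ORDER BY (1 rows):
orders.owner | n
eve | 1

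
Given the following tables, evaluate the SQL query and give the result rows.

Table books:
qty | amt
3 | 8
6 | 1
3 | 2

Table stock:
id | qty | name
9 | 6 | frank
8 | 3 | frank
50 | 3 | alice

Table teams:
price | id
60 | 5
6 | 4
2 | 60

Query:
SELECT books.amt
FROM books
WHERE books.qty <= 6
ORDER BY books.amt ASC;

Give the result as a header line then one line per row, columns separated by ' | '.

After WHERE (3 rows):
books.qty | books.amt
3 | 8
6 | 1
3 | 2
After SELECT (3 rows):
books.amt
8
1
2
After ORDER BY (3 rows):
books.amt
1
2
8

== RESULT ==
books.amt
1
2
8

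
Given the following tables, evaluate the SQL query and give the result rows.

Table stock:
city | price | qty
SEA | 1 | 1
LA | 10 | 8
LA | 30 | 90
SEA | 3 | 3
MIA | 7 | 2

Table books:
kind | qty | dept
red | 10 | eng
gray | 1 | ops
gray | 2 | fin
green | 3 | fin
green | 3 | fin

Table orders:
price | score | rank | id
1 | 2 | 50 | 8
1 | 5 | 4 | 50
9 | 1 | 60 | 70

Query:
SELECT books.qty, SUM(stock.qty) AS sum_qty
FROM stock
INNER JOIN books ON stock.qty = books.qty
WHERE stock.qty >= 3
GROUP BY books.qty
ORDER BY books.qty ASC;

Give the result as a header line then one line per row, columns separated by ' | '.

After JOIN books (4 rows):
stock.city | stock.price | stock.qty | books.kind | books.qty | books.dept
SEA | 1 | 1 | gray | 1 | ops
SEA | 3 | 3 | green | 3 | fin
SEA | 3 | 3 | green | 3 | fin
MIA | 7 | 2 | gray | 2 | fin
After WHERE (2 rows):
stock.city | stock.price | stock.qty | books.kind | books.qty | books.dept
SEA | 3 | 3 | green | 3 | fin
SEA | 3 | 3 | green | 3 | fin
After GROUP BY (1 rows):
books.qty | sum_qty
3 | 6
After ORDER BY (1 rows):
books.qty | sum_qty
3 | 6

== RESULT ==
books.qty | sum_qty
3 | 6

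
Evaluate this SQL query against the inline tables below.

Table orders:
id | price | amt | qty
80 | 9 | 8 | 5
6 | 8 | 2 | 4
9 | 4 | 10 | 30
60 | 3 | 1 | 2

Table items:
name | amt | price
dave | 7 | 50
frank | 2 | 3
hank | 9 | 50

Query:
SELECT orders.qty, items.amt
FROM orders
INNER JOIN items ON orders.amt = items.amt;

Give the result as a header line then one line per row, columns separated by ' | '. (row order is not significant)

After JOIN items (1 rows):
orders.id | orders.price | orders.amt | orders.qty | items.name | items.amt | items.price
6 | 8 | 2 | 4 | frank | 2 | 3
After SELECT (1 rows):
orders.qty | items.amt
4 | 2

== RESULT ==
orders.qty | items.amt
4 | 2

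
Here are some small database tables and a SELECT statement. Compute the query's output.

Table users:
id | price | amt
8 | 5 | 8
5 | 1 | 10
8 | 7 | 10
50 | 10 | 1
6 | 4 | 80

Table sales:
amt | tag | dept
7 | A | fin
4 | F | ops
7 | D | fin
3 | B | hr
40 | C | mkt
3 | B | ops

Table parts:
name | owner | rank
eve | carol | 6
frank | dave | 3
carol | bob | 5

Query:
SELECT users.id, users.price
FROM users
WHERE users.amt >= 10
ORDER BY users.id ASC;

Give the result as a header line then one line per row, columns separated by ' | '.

== RESULT ==
users.id | users.price
5 | 1
6 | 4
8 | 7

Derivation:
After WHERE (3 rows):
users.id | users.price | users.amt
5 | 1 | 10
8 | 7 | 10
6 | 4 | 80
After SELECT (3 rows):
users.id | users.price
5 | 1
8 | 7
6 | 4
After ORDER BY (3 rows):
users.id | users.price
5 | 1
6 | 4
8 | 7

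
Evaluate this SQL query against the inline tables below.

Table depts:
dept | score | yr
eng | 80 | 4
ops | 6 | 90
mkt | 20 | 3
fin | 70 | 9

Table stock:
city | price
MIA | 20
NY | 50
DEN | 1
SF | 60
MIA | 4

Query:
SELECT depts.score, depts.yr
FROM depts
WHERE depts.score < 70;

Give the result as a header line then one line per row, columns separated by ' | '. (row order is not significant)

After WHERE (2 rows):
depts.dept | depts.score | depts.yr
ops | 6 | 90
mkt | 20 | 3
After SELECT (2 rows):
depts.score | depts.yr
6 | 90
20 | 3

== RESULT ==
depts.score | depts.yr
6 | 90
20 | 3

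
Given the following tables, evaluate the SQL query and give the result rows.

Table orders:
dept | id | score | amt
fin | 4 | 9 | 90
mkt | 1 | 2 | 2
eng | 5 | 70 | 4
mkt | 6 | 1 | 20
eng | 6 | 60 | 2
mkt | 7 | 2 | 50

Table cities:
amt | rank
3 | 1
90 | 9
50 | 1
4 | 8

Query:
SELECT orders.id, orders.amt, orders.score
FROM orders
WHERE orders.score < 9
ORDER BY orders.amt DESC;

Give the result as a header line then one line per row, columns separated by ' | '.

== RESULT ==
orders.id | orders.amt | orders.score
7 | 50 | 2
6 | 20 | 1
1 | 2 | 2

Derivation:
After WHERE (3 rows):
orders.dept | orders.id | orders.score | orders.amt
mkt | 1 | 2 | 2
mkt | 6 | 1 | 20
mkt | 7 | 2 | 50
After SELECT (3 rows):
orders.id | orders.amt | orders.score
1 | 2 | 2
6 | 20 | 1
7 | 50 | 2
After ORDER BY (3 rows):
orders.id | orders.amt | orders.score
7 | 50 | 2
6 | 20 | 1
1 | 2 | 2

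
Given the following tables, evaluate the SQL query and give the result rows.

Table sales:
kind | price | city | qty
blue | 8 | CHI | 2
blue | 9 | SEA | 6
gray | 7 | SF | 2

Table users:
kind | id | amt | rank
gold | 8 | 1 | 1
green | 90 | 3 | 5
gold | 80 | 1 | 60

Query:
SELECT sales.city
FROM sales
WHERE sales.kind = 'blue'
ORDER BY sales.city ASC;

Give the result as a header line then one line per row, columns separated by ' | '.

== RESULT ==
sales.city
CHI
SEA

Derivation:
After WHERE (2 rows):
sales.kind | sales.price | sales.city | sales.qty
blue | 8 | CHI | 2
blue | 9 | SEA | 6
After SELECT (2 rows):
sales.city
CHI
SEA
After ORDER BY (2 rows):
sales.city
CHI
SEA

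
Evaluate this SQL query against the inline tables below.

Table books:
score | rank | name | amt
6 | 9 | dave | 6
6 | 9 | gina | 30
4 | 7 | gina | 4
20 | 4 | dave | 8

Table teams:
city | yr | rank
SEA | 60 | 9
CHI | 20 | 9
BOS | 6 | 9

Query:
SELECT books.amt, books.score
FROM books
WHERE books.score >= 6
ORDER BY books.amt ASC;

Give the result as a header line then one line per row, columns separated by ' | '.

== RESULT ==
books.amt | books.score
6 | 6
8 | 20
30 | 6

Derivation:
After WHERE (3 rows):
books.score | books.rank | books.name | books.amt
6 | 9 | dave | 6
6 | 9 | gina | 30
20 | 4 | dave | 8
After SELECT (3 rows):
books.amt | books.score
6 | 6
30 | 6
8 | 20
After ORDER BY (3 rows):
books.amt | books.score
6 | 6
8 | 20
30 | 6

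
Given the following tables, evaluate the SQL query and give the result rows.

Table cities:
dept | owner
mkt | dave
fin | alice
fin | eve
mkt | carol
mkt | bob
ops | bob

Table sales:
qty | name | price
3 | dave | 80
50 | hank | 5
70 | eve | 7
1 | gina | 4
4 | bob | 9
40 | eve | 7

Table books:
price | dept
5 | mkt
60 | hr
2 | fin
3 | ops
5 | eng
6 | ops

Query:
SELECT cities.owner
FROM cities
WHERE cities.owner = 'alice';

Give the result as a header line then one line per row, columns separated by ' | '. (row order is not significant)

== RESULT ==
cities.owner
alice

Derivation:
After WHERE (1 rows):
cities.dept | cities.owner
fin | alice
After SELECT (1 rows):
cities.owner
alice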